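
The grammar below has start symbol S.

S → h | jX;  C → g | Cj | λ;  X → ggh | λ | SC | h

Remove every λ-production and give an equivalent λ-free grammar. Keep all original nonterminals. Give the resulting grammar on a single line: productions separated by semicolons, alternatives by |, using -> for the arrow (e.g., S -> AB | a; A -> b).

Nullable set: {C, X}.
S -> jX: X nullable, giving j | jX.
Drop C -> λ.
C -> Cj: C nullable, giving Cj | j.
Drop X -> λ.
X -> SC: C nullable, giving S | SC.
Unchanged (no nullable symbols): S -> h; C -> g; X -> ggh; X -> h.

S -> h | j | jX; C -> g | j | Cj; X -> S | h | SC | ggh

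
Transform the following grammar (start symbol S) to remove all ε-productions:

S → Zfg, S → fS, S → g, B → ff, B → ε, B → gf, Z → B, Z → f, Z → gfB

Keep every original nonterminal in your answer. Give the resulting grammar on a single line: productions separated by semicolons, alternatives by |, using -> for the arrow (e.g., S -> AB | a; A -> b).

S -> g | fS | fg | Zfg; B -> ff | gf; Z -> B | f | gf | gfB

Nullable set: {B, Z}.
S -> Zfg: Z nullable, giving Zfg | fg.
Drop B -> ε.
Z -> B: B nullable, giving B.
Z -> gfB: B nullable, giving gf | gfB.
Unchanged (no nullable symbols): S -> fS; S -> g; B -> ff; B -> gf; Z -> f.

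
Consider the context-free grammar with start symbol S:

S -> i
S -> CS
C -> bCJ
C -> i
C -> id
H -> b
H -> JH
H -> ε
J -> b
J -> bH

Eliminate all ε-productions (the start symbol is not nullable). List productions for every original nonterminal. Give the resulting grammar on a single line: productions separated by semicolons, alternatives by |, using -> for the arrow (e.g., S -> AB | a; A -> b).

Nullable set: {H}.
Drop H -> ε.
H -> JH: H nullable, giving J | JH.
J -> bH: H nullable, giving b | bH.
Unchanged (no nullable symbols): S -> CS; S -> i; C -> bCJ; C -> i; C -> id; H -> b; J -> b.

S -> i | CS; C -> i | id | bCJ; H -> J | b | JH; J -> b | bH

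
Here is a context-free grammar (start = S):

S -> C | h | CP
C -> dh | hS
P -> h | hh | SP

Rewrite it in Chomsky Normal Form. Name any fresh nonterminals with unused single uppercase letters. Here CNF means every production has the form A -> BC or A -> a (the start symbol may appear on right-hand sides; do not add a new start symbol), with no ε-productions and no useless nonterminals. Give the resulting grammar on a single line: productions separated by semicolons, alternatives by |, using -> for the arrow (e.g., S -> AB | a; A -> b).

S -> h | AB | BS | CP; A -> d; B -> h; C -> AB | BS; P -> h | BB | SP

No ε-productions.
After unit-elimination: S -> h | CP | dh | hS; C -> dh | hS; P -> h | SP | hh.
TERM: introduce A -> d, B -> h and substitute in every rule of length ≥2.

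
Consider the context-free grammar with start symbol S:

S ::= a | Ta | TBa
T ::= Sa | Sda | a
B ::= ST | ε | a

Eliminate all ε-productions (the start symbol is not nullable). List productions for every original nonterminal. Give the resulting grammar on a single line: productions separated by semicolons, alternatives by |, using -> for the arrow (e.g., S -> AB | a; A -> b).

S -> a | Ta | TBa; B -> a | ST; T -> a | Sa | Sda

Nullable set: {B}.
S -> TBa: B nullable, giving TBa | Ta.
Drop B -> ε.
Unchanged (no nullable symbols): S -> Ta; S -> a; B -> ST; B -> a; T -> Sa; T -> Sda; T -> a.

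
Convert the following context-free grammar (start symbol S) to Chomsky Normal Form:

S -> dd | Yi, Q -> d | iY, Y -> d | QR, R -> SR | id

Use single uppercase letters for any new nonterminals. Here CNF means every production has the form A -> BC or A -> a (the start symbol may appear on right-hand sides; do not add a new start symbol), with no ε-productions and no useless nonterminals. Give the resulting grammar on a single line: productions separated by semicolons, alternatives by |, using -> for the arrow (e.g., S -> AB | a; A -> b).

No ε-productions.
No unit productions to eliminate.
TERM: introduce B -> d, A -> i and substitute in every rule of length ≥2.

S -> BB | YA; A -> i; B -> d; Q -> d | AY; R -> AB | SR; Y -> d | QR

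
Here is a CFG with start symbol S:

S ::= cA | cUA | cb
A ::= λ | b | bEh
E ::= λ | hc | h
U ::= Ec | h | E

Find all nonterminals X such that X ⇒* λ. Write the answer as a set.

{A, E, U}

Directly nullable (have an ε-rule): {A, E}.
U is nullable via U -> E (every symbol on the right is already known nullable).
Not nullable: S — each has a terminal in every rule's right-hand side or depends on a non-nullable symbol.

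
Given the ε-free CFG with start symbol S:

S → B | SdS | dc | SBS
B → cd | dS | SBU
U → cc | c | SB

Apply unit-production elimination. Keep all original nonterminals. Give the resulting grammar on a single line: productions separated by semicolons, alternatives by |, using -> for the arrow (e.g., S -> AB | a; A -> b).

Unit productions: S->B.
Unit pairs (A ⇒* B via units): (S,B).
S: inherits non-unit rules of {B, S} → SBS | SBU | SdS | cd | dS | dc.
B: inherits non-unit rules of {B} → SBU | cd | dS.
U: inherits non-unit rules of {U} → SB | c | cc.

S -> cd | dS | dc | SBS | SBU | SdS; B -> cd | dS | SBU; U -> c | SB | cc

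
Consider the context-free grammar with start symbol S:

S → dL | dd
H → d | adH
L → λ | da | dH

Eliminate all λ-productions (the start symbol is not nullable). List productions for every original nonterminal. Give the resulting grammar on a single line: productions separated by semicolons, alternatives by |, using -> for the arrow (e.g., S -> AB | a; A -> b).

Nullable set: {L}.
S -> dL: L nullable, giving d | dL.
Drop L -> λ.
Unchanged (no nullable symbols): S -> dd; H -> adH; H -> d; L -> dH; L -> da.

S -> d | dL | dd; H -> d | adH; L -> dH | da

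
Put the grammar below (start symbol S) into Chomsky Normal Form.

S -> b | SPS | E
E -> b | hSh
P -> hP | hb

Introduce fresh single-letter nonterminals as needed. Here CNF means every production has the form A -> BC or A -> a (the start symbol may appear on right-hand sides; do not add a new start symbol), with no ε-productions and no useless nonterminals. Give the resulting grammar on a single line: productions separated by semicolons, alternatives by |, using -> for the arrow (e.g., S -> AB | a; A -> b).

No ε-productions.
After unit-elimination: S -> b | SPS | hSh; E -> b | hSh; P -> hP | hb.
TERM: introduce B -> b, A -> h and substitute in every rule of length ≥2.
BIN: E -> ASA becomes E -> AC, C -> SA; S -> ASA becomes S -> AD, D -> SA; S -> SPS becomes S -> SF, F -> PS.
Drop unreachable/unproductive: E.

S -> b | AD | SF; A -> h; B -> b; D -> SA; F -> PS; P -> AB | AP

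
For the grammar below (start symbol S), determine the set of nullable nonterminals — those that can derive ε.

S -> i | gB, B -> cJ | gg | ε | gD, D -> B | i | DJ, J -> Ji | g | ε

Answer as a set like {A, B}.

Directly nullable (have an ε-rule): {B, J}.
D is nullable via D -> B (every symbol on the right is already known nullable).
Not nullable: S — each has a terminal in every rule's right-hand side or depends on a non-nullable symbol.

{B, D, J}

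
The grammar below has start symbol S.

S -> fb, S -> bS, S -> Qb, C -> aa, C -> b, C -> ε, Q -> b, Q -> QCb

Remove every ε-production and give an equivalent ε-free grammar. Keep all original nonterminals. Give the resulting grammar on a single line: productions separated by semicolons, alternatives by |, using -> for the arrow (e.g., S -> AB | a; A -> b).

S -> Qb | bS | fb; C -> b | aa; Q -> b | Qb | QCb

Nullable set: {C}.
Drop C -> ε.
Q -> QCb: C nullable, giving QCb | Qb.
Unchanged (no nullable symbols): S -> Qb; S -> bS; S -> fb; C -> aa; C -> b; Q -> b.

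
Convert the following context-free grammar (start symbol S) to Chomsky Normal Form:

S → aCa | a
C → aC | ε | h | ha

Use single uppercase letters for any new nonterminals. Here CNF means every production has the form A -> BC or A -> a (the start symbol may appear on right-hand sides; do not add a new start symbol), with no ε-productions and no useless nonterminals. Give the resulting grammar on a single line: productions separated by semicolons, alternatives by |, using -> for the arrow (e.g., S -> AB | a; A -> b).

Nullable: {C}; after ε-elimination: S -> a | aa | aCa; C -> a | h | aC | ha.
No unit productions to eliminate.
TERM: introduce A -> a, B -> h and substitute in every rule of length ≥2.
BIN: S -> ACA becomes S -> AD, D -> CA.

S -> a | AA | AD; A -> a; B -> h; C -> a | h | AC | BA; D -> CA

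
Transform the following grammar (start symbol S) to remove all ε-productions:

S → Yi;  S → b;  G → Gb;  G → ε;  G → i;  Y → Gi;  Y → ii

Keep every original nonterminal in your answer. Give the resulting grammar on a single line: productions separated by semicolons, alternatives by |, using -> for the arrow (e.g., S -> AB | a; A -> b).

S -> b | Yi; G -> b | i | Gb; Y -> i | Gi | ii

Nullable set: {G}.
Drop G -> ε.
G -> Gb: G nullable, giving Gb | b.
Y -> Gi: G nullable, giving Gi | i.
Unchanged (no nullable symbols): S -> Yi; S -> b; G -> i; Y -> ii.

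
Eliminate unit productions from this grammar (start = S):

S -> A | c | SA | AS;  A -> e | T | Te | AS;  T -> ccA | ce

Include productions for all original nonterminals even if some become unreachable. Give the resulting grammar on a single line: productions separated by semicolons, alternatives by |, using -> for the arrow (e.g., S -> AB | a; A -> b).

S -> c | e | AS | SA | Te | ce | ccA; A -> e | AS | Te | ce | ccA; T -> ce | ccA

Unit productions: A->T, S->A.
Unit pairs (A ⇒* B via units): (A,T), (S,A), (S,T).
S: inherits non-unit rules of {A, S, T} → AS | SA | Te | c | ccA | ce | e.
A: inherits non-unit rules of {A, T} → AS | Te | ccA | ce | e.
T: inherits non-unit rules of {T} → ccA | ce.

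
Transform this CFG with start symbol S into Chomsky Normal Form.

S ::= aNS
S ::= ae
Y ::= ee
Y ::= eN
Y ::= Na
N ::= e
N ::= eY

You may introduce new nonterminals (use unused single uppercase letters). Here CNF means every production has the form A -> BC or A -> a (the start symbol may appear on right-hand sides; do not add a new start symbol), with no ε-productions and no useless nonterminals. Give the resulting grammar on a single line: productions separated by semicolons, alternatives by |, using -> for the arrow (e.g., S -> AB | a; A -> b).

S -> BA | BC; A -> e; B -> a; C -> NS; N -> e | AY; Y -> AA | AN | NB

No ε-productions.
No unit productions to eliminate.
TERM: introduce B -> a, A -> e and substitute in every rule of length ≥2.
BIN: S -> BNS becomes S -> BC, C -> NS.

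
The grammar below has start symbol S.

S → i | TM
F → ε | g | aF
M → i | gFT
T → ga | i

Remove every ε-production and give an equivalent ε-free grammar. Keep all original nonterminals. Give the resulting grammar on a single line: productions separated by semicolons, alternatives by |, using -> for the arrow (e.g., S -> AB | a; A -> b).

Nullable set: {F}.
Drop F -> ε.
F -> aF: F nullable, giving a | aF.
M -> gFT: F nullable, giving gFT | gT.
Unchanged (no nullable symbols): S -> TM; S -> i; F -> g; M -> i; T -> ga; T -> i.

S -> i | TM; F -> a | g | aF; M -> i | gT | gFT; T -> i | ga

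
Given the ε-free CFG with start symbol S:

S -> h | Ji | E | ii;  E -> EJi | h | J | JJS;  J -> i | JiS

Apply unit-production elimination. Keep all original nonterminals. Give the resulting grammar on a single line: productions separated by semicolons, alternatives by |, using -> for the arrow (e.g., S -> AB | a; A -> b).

S -> h | i | Ji | ii | EJi | JJS | JiS; E -> h | i | EJi | JJS | JiS; J -> i | JiS

Unit productions: E->J, S->E.
Unit pairs (A ⇒* B via units): (E,J), (S,E), (S,J).
S: inherits non-unit rules of {E, J, S} → EJi | JJS | Ji | JiS | h | i | ii.
E: inherits non-unit rules of {E, J} → EJi | JJS | JiS | h | i.
J: inherits non-unit rules of {J} → JiS | i.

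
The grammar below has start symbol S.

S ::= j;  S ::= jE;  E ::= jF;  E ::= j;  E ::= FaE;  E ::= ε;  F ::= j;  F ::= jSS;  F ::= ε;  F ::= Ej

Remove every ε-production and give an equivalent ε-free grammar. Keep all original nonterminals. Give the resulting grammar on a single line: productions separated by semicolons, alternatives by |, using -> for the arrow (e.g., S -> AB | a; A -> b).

S -> j | jE; E -> a | j | Fa | aE | jF | FaE; F -> j | Ej | jSS

Nullable set: {E, F}.
S -> jE: E nullable, giving j | jE.
Drop E -> ε.
E -> FaE: F, E nullable, giving Fa | FaE | a | aE.
E -> jF: F nullable, giving j | jF.
Drop F -> ε.
F -> Ej: E nullable, giving Ej | j.
Unchanged (no nullable symbols): S -> j; E -> j; F -> j; F -> jSS.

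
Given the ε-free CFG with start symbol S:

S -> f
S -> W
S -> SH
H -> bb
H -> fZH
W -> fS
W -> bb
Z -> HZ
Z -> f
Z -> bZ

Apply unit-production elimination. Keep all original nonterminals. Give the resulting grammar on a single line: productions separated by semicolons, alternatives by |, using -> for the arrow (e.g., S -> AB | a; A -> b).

Unit productions: S->W.
Unit pairs (A ⇒* B via units): (S,W).
S: inherits non-unit rules of {S, W} → SH | bb | f | fS.
H: inherits non-unit rules of {H} → bb | fZH.
W: inherits non-unit rules of {W} → bb | fS.
Z: inherits non-unit rules of {Z} → HZ | bZ | f.

S -> f | SH | bb | fS; H -> bb | fZH; W -> bb | fS; Z -> f | HZ | bZ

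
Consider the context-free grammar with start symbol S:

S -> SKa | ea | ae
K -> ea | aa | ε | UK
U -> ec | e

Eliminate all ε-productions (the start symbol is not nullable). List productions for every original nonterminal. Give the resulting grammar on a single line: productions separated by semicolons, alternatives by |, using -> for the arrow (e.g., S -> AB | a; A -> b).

S -> Sa | ae | ea | SKa; K -> U | UK | aa | ea; U -> e | ec

Nullable set: {K}.
S -> SKa: K nullable, giving SKa | Sa.
Drop K -> ε.
K -> UK: K nullable, giving U | UK.
Unchanged (no nullable symbols): S -> ae; S -> ea; K -> aa; K -> ea; U -> e; U -> ec.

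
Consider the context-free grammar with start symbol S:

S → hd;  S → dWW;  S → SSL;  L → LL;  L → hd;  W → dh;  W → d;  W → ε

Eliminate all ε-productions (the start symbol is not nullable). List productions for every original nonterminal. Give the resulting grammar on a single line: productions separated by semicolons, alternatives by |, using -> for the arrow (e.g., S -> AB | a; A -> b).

S -> d | dW | hd | SSL | dWW; L -> LL | hd; W -> d | dh

Nullable set: {W}.
S -> dWW: W, W nullable, giving d | dW | dWW.
Drop W -> ε.
Unchanged (no nullable symbols): S -> SSL; S -> hd; L -> LL; L -> hd; W -> d; W -> dh.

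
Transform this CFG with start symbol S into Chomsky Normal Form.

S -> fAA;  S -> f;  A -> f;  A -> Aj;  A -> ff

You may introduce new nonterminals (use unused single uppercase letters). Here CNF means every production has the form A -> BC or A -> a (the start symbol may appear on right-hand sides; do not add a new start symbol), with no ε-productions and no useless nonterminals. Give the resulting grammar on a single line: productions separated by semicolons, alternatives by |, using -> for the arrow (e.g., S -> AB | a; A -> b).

No ε-productions.
No unit productions to eliminate.
TERM: introduce C -> f, B -> j and substitute in every rule of length ≥2.
BIN: S -> CAA becomes S -> CD, D -> AA.

S -> f | CD; A -> f | AB | CC; B -> j; C -> f; D -> AA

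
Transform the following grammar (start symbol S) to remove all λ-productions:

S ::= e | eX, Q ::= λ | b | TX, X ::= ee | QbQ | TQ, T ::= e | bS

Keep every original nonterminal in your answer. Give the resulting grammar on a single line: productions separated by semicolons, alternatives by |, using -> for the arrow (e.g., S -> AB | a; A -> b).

Nullable set: {Q}.
Drop Q -> λ.
X -> QbQ: Q, Q nullable, giving Qb | QbQ | b | bQ.
X -> TQ: Q nullable, giving T | TQ.
Unchanged (no nullable symbols): S -> e; S -> eX; Q -> TX; Q -> b; T -> bS; T -> e; X -> ee.

S -> e | eX; Q -> b | TX; T -> e | bS; X -> T | b | Qb | TQ | bQ | ee | QbQ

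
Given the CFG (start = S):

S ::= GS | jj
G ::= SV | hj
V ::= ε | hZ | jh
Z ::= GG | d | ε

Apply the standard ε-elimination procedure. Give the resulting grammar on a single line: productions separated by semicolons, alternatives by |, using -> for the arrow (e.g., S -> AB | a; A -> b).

Nullable set: {V, Z}.
G -> SV: V nullable, giving S | SV.
Drop V -> ε.
V -> hZ: Z nullable, giving h | hZ.
Drop Z -> ε.
Unchanged (no nullable symbols): S -> GS; S -> jj; G -> hj; V -> jh; Z -> GG; Z -> d.

S -> GS | jj; G -> S | SV | hj; V -> h | hZ | jh; Z -> d | GG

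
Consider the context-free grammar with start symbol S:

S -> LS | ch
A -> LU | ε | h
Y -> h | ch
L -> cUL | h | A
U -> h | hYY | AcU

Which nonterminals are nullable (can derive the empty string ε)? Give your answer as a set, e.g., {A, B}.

{A, L}

Directly nullable (have an ε-rule): {A}.
L is nullable via L -> A (every symbol on the right is already known nullable).
Not nullable: S, U, Y — each has a terminal in every rule's right-hand side or depends on a non-nullable symbol.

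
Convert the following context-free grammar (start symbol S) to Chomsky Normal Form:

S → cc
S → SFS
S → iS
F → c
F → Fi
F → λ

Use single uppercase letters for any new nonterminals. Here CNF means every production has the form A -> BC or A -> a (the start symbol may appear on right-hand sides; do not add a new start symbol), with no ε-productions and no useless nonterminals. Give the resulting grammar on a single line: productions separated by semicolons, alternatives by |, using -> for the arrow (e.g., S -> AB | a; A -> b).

S -> AS | BB | SC | SS; A -> i; B -> c; C -> FS; F -> c | i | FA

Nullable: {F}; after ε-elimination: S -> SS | cc | iS | SFS; F -> c | i | Fi.
No unit productions to eliminate.
TERM: introduce B -> c, A -> i and substitute in every rule of length ≥2.
BIN: S -> SFS becomes S -> SC, C -> FS.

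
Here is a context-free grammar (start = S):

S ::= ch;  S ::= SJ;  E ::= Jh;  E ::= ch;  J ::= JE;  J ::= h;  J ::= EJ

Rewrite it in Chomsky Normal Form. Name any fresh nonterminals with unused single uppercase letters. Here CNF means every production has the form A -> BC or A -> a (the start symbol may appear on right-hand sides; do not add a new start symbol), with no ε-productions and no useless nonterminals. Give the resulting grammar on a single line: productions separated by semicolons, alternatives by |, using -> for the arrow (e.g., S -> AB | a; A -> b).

S -> BA | SJ; A -> h; B -> c; E -> BA | JA; J -> h | EJ | JE

No ε-productions.
No unit productions to eliminate.
TERM: introduce B -> c, A -> h and substitute in every rule of length ≥2.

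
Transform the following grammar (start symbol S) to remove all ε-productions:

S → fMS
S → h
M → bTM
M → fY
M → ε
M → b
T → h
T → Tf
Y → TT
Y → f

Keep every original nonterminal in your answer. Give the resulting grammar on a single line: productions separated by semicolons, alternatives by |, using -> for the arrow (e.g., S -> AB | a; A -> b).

S -> h | fS | fMS; M -> b | bT | fY | bTM; T -> h | Tf; Y -> f | TT

Nullable set: {M}.
S -> fMS: M nullable, giving fMS | fS.
Drop M -> ε.
M -> bTM: M nullable, giving bT | bTM.
Unchanged (no nullable symbols): S -> h; M -> b; M -> fY; T -> Tf; T -> h; Y -> TT; Y -> f.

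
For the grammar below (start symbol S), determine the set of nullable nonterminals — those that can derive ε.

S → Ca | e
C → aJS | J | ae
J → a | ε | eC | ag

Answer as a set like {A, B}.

{C, J}

Directly nullable (have an ε-rule): {J}.
C is nullable via C -> J (every symbol on the right is already known nullable).
Not nullable: S — each has a terminal in every rule's right-hand side or depends on a non-nullable symbol.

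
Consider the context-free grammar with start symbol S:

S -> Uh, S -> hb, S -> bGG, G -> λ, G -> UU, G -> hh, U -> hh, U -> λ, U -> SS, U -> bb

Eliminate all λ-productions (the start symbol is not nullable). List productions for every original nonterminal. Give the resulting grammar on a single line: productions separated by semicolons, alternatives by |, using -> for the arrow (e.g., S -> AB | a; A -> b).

S -> b | h | Uh | bG | hb | bGG; G -> U | UU | hh; U -> SS | bb | hh

Nullable set: {G, U}.
S -> Uh: U nullable, giving Uh | h.
S -> bGG: G, G nullable, giving b | bG | bGG.
Drop G -> λ.
G -> UU: U, U nullable, giving U | UU.
Drop U -> λ.
Unchanged (no nullable symbols): S -> hb; G -> hh; U -> SS; U -> bb; U -> hh.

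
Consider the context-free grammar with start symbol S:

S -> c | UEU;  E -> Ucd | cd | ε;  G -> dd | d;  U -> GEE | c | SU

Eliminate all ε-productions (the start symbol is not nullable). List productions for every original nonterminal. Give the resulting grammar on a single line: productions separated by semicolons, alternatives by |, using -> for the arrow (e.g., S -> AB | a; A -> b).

S -> c | UU | UEU; E -> cd | Ucd; G -> d | dd; U -> G | c | GE | SU | GEE

Nullable set: {E}.
S -> UEU: E nullable, giving UEU | UU.
Drop E -> ε.
U -> GEE: E, E nullable, giving G | GE | GEE.
Unchanged (no nullable symbols): S -> c; E -> Ucd; E -> cd; G -> d; G -> dd; U -> SU; U -> c.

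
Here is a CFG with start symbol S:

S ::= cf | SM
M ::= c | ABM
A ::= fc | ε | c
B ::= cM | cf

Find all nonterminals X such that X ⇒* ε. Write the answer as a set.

Directly nullable (have an ε-rule): {A}.
Not nullable: B, M, S — each has a terminal in every rule's right-hand side or depends on a non-nullable symbol.

{A}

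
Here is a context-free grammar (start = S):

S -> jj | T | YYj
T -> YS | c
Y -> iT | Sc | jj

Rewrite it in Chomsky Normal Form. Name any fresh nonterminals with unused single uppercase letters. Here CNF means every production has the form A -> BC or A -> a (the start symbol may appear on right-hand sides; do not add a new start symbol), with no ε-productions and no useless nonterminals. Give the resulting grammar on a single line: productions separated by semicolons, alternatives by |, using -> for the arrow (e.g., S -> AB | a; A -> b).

S -> c | AA | YD | YS; A -> j; B -> c; C -> i; D -> YA; T -> c | YS; Y -> AA | CT | SB

No ε-productions.
After unit-elimination: S -> c | YS | jj | YYj; T -> c | YS; Y -> Sc | iT | jj.
TERM: introduce B -> c, C -> i, A -> j and substitute in every rule of length ≥2.
BIN: S -> YYA becomes S -> YD, D -> YA.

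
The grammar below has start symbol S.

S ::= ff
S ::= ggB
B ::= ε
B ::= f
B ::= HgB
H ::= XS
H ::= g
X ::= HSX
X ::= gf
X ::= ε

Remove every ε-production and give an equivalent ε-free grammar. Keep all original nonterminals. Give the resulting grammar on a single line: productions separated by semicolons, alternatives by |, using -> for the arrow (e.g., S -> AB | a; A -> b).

Nullable set: {B, X}.
S -> ggB: B nullable, giving gg | ggB.
Drop B -> ε.
B -> HgB: B nullable, giving Hg | HgB.
H -> XS: X nullable, giving S | XS.
Drop X -> ε.
X -> HSX: X nullable, giving HS | HSX.
Unchanged (no nullable symbols): S -> ff; B -> f; H -> g; X -> gf.

S -> ff | gg | ggB; B -> f | Hg | HgB; H -> S | g | XS; X -> HS | gf | HSX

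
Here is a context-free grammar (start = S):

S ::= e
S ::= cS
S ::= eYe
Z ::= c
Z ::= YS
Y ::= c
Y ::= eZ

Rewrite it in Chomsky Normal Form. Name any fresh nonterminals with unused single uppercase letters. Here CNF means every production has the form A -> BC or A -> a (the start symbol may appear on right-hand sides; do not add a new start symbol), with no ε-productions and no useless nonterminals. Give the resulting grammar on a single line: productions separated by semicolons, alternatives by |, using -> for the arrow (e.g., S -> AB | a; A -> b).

S -> e | AS | BC; A -> c; B -> e; C -> YB; Y -> c | BZ; Z -> c | YS

No ε-productions.
No unit productions to eliminate.
TERM: introduce A -> c, B -> e and substitute in every rule of length ≥2.
BIN: S -> BYB becomes S -> BC, C -> YB.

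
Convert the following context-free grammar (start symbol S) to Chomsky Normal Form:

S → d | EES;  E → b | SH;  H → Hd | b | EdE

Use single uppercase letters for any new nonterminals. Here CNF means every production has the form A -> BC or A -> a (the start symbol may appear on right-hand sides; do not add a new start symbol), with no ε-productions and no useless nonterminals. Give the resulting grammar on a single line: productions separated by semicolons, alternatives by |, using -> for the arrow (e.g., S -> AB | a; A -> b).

S -> d | EC; A -> d; B -> AE; C -> ES; E -> b | SH; H -> b | EB | HA

No ε-productions.
No unit productions to eliminate.
TERM: introduce A -> d and substitute in every rule of length ≥2.
BIN: H -> EAE becomes H -> EB, B -> AE; S -> EES becomes S -> EC, C -> ES.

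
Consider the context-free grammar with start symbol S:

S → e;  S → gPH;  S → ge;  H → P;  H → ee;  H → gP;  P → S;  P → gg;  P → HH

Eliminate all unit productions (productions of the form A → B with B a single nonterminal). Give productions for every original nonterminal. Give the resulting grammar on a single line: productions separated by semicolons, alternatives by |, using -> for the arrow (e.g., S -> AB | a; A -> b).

Unit productions: H->P, P->S.
Unit pairs (A ⇒* B via units): (H,P), (H,S), (P,S).
S: inherits non-unit rules of {S} → e | gPH | ge.
H: inherits non-unit rules of {H, P, S} → HH | e | ee | gP | gPH | ge | gg.
P: inherits non-unit rules of {P, S} → HH | e | gPH | ge | gg.

S -> e | ge | gPH; H -> e | HH | ee | gP | ge | gg | gPH; P -> e | HH | ge | gg | gPH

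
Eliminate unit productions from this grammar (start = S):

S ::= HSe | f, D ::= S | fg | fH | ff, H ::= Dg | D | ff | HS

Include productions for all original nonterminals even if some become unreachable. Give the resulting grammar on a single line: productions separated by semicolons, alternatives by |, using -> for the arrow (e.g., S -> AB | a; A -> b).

S -> f | HSe; D -> f | fH | ff | fg | HSe; H -> f | Dg | HS | fH | ff | fg | HSe

Unit productions: D->S, H->D.
Unit pairs (A ⇒* B via units): (D,S), (H,D), (H,S).
S: inherits non-unit rules of {S} → HSe | f.
D: inherits non-unit rules of {D, S} → HSe | f | fH | ff | fg.
H: inherits non-unit rules of {D, H, S} → Dg | HS | HSe | f | fH | ff | fg.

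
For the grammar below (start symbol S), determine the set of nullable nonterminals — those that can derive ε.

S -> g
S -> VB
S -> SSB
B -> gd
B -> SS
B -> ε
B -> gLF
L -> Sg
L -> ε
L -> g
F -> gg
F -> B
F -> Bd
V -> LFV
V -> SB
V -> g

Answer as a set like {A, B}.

Directly nullable (have an ε-rule): {B, L}.
F is nullable via F -> B (every symbol on the right is already known nullable).
Not nullable: S, V — each has a terminal in every rule's right-hand side or depends on a non-nullable symbol.

{B, F, L}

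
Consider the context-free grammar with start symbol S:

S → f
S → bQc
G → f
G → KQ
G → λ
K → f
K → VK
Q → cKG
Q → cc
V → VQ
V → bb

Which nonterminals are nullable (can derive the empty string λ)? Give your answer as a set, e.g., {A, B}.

{G}

Directly nullable (have an ε-rule): {G}.
Not nullable: K, Q, S, V — each has a terminal in every rule's right-hand side or depends on a non-nullable symbol.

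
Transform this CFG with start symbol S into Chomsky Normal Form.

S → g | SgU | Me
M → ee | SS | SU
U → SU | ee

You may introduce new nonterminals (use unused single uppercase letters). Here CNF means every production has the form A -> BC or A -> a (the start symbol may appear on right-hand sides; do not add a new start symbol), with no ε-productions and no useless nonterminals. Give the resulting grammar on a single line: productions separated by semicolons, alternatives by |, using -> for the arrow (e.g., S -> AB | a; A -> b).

S -> g | MA | SC; A -> e; B -> g; C -> BU; M -> AA | SS | SU; U -> AA | SU

No ε-productions.
No unit productions to eliminate.
TERM: introduce A -> e, B -> g and substitute in every rule of length ≥2.
BIN: S -> SBU becomes S -> SC, C -> BU.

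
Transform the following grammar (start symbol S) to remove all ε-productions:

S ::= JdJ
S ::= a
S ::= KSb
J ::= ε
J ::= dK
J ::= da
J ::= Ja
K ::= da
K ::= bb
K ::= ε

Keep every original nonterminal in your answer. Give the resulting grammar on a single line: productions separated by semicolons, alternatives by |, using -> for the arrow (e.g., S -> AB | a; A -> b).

Nullable set: {J, K}.
S -> JdJ: J, J nullable, giving Jd | JdJ | d | dJ.
S -> KSb: K nullable, giving KSb | Sb.
Drop J -> ε.
J -> Ja: J nullable, giving Ja | a.
J -> dK: K nullable, giving d | dK.
Drop K -> ε.
Unchanged (no nullable symbols): S -> a; J -> da; K -> bb; K -> da.

S -> a | d | Jd | Sb | dJ | JdJ | KSb; J -> a | d | Ja | dK | da; K -> bb | da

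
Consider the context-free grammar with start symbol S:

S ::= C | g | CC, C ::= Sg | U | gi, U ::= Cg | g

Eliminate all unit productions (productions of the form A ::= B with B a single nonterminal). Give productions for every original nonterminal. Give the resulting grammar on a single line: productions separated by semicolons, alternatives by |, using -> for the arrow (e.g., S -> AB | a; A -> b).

S -> g | CC | Cg | Sg | gi; C -> g | Cg | Sg | gi; U -> g | Cg

Unit productions: C->U, S->C.
Unit pairs (A ⇒* B via units): (C,U), (S,C), (S,U).
S: inherits non-unit rules of {C, S, U} → CC | Cg | Sg | g | gi.
C: inherits non-unit rules of {C, U} → Cg | Sg | g | gi.
U: inherits non-unit rules of {U} → Cg | g.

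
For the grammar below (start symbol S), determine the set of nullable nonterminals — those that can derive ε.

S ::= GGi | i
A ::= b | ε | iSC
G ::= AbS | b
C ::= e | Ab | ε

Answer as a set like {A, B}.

Directly nullable (have an ε-rule): {A, C}.
Not nullable: G, S — each has a terminal in every rule's right-hand side or depends on a non-nullable symbol.

{A, C}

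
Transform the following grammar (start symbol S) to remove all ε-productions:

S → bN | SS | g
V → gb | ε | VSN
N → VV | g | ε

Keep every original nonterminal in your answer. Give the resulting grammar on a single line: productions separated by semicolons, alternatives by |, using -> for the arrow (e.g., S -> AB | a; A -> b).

Nullable set: {N, V}.
S -> bN: N nullable, giving b | bN.
Drop N -> ε.
N -> VV: V, V nullable, giving V | VV.
Drop V -> ε.
V -> VSN: V, N nullable, giving S | SN | VS | VSN.
Unchanged (no nullable symbols): S -> SS; S -> g; N -> g; V -> gb.

S -> b | g | SS | bN; N -> V | g | VV; V -> S | SN | VS | gb | VSN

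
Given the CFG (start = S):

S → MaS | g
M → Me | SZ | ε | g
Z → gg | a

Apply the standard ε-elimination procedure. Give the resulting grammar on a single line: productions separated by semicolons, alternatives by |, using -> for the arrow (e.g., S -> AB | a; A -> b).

S -> g | aS | MaS; M -> e | g | Me | SZ; Z -> a | gg

Nullable set: {M}.
S -> MaS: M nullable, giving MaS | aS.
Drop M -> ε.
M -> Me: M nullable, giving Me | e.
Unchanged (no nullable symbols): S -> g; M -> SZ; M -> g; Z -> a; Z -> gg.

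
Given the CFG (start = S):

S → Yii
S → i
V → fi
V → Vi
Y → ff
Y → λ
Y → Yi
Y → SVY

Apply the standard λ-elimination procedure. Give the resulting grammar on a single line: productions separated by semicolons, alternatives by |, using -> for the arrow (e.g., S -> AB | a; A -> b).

S -> i | ii | Yii; V -> Vi | fi; Y -> i | SV | Yi | ff | SVY

Nullable set: {Y}.
S -> Yii: Y nullable, giving Yii | ii.
Drop Y -> λ.
Y -> SVY: Y nullable, giving SV | SVY.
Y -> Yi: Y nullable, giving Yi | i.
Unchanged (no nullable symbols): S -> i; V -> Vi; V -> fi; Y -> ff.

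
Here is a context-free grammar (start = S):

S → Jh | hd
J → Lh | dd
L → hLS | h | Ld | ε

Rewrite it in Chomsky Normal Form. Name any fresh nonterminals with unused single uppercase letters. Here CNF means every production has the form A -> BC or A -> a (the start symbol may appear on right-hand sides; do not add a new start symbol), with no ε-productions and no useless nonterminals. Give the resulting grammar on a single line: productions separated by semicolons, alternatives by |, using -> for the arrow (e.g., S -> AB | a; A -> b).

Nullable: {L}; after ε-elimination: S -> Jh | hd; J -> h | Lh | dd; L -> d | h | Ld | hS | hLS.
No unit productions to eliminate.
TERM: introduce B -> d, A -> h and substitute in every rule of length ≥2.
BIN: L -> ALS becomes L -> AC, C -> LS.

S -> AB | JA; A -> h; B -> d; C -> LS; J -> h | BB | LA; L -> d | h | AC | AS | LB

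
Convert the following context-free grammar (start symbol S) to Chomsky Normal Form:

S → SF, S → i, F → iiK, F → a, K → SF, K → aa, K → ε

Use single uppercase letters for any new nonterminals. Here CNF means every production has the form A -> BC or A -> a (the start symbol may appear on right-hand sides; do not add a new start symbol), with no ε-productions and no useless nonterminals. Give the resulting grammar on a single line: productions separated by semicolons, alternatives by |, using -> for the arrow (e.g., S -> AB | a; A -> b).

Nullable: {K}; after ε-elimination: S -> i | SF; F -> a | ii | iiK; K -> SF | aa.
No unit productions to eliminate.
TERM: introduce B -> a, A -> i and substitute in every rule of length ≥2.
BIN: F -> AAK becomes F -> AC, C -> AK.

S -> i | SF; A -> i; B -> a; C -> AK; F -> a | AA | AC; K -> BB | SF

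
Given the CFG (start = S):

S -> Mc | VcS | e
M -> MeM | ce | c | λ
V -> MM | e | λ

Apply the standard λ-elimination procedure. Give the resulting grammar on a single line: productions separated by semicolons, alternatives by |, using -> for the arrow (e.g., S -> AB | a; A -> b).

Nullable set: {M, V}.
S -> Mc: M nullable, giving Mc | c.
S -> VcS: V nullable, giving VcS | cS.
Drop M -> λ.
M -> MeM: M, M nullable, giving Me | MeM | e | eM.
Drop V -> λ.
V -> MM: M, M nullable, giving M | MM.
Unchanged (no nullable symbols): S -> e; M -> c; M -> ce; V -> e.

S -> c | e | Mc | cS | VcS; M -> c | e | Me | ce | eM | MeM; V -> M | e | MM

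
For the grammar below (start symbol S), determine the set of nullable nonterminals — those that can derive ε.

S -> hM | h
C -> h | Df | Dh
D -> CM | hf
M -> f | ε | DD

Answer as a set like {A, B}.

Directly nullable (have an ε-rule): {M}.
Not nullable: C, D, S — each has a terminal in every rule's right-hand side or depends on a non-nullable symbol.

{M}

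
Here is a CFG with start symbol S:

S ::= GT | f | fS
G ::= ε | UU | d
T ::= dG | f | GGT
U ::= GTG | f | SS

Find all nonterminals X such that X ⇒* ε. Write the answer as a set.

{G}

Directly nullable (have an ε-rule): {G}.
Not nullable: S, T, U — each has a terminal in every rule's right-hand side or depends on a non-nullable symbol.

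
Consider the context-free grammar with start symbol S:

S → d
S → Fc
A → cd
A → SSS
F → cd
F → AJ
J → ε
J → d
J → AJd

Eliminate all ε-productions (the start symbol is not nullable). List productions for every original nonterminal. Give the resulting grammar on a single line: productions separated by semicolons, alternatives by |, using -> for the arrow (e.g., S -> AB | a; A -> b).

S -> d | Fc; A -> cd | SSS; F -> A | AJ | cd; J -> d | Ad | AJd

Nullable set: {J}.
F -> AJ: J nullable, giving A | AJ.
Drop J -> ε.
J -> AJd: J nullable, giving AJd | Ad.
Unchanged (no nullable symbols): S -> Fc; S -> d; A -> SSS; A -> cd; F -> cd; J -> d.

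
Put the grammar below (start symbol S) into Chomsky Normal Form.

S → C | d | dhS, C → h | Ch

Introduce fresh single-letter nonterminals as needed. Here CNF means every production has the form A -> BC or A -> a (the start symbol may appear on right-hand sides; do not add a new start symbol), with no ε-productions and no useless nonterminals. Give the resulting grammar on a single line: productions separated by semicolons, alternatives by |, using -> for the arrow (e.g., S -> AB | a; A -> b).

No ε-productions.
After unit-elimination: S -> d | h | Ch | dhS; C -> h | Ch.
TERM: introduce B -> d, A -> h and substitute in every rule of length ≥2.
BIN: S -> BAS becomes S -> BD, D -> AS.

S -> d | h | BD | CA; A -> h; B -> d; C -> h | CA; D -> AS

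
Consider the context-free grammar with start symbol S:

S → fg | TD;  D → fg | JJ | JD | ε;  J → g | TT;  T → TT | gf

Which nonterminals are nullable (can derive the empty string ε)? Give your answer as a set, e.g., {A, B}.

{D}

Directly nullable (have an ε-rule): {D}.
Not nullable: J, S, T — each has a terminal in every rule's right-hand side or depends on a non-nullable symbol.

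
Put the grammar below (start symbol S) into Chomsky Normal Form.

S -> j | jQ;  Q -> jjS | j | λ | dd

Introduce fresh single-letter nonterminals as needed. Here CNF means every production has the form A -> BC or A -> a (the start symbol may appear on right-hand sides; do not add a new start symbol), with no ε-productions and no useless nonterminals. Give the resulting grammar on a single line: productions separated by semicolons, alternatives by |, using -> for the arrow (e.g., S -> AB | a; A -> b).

Nullable: {Q}; after ε-elimination: S -> j | jQ; Q -> j | dd | jjS.
No unit productions to eliminate.
TERM: introduce A -> d, B -> j and substitute in every rule of length ≥2.
BIN: Q -> BBS becomes Q -> BC, C -> BS.

S -> j | BQ; A -> d; B -> j; C -> BS; Q -> j | AA | BC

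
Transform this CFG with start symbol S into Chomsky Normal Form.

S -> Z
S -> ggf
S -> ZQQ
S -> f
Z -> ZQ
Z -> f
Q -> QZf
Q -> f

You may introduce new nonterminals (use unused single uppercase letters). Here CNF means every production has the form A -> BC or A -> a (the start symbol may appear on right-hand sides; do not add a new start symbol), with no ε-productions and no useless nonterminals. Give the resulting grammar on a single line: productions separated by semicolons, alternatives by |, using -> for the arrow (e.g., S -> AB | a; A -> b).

No ε-productions.
After unit-elimination: S -> f | ZQ | ZQQ | ggf; Q -> f | QZf; Z -> f | ZQ.
TERM: introduce A -> f, B -> g and substitute in every rule of length ≥2.
BIN: Q -> QZA becomes Q -> QC, C -> ZA; S -> BBA becomes S -> BD, D -> BA; S -> ZQQ becomes S -> ZE, E -> QQ.

S -> f | BD | ZE | ZQ; A -> f; B -> g; C -> ZA; D -> BA; E -> QQ; Q -> f | QC; Z -> f | ZQ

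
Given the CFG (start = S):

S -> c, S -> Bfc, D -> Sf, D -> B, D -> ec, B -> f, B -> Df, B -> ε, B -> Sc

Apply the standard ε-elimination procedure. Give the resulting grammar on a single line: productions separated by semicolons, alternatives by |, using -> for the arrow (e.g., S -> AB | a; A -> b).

Nullable set: {B, D}.
S -> Bfc: B nullable, giving Bfc | fc.
Drop B -> ε.
B -> Df: D nullable, giving Df | f.
D -> B: B nullable, giving B.
Unchanged (no nullable symbols): S -> c; B -> Sc; B -> f; D -> Sf; D -> ec.

S -> c | fc | Bfc; B -> f | Df | Sc; D -> B | Sf | ec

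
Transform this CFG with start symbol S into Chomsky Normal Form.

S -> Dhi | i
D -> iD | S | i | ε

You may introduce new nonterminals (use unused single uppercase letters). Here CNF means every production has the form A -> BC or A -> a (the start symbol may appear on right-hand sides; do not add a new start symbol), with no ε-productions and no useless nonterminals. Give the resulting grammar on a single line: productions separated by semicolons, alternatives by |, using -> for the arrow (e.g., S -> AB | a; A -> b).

Nullable: {D}; after ε-elimination: S -> i | hi | Dhi; D -> S | i | iD.
After unit-elimination: S -> i | hi | Dhi; D -> i | hi | iD | Dhi.
TERM: introduce A -> h, B -> i and substitute in every rule of length ≥2.
BIN: D -> DAB becomes D -> DC, C -> AB; S -> DAB becomes S -> DE, E -> AB.

S -> i | AB | DE; A -> h; B -> i; C -> AB; D -> i | AB | BD | DC; E -> AB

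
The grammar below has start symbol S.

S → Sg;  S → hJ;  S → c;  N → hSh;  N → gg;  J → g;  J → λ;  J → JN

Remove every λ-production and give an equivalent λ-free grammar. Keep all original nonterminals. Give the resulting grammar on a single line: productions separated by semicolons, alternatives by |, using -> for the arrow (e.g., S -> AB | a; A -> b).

Nullable set: {J}.
S -> hJ: J nullable, giving h | hJ.
Drop J -> λ.
J -> JN: J nullable, giving JN | N.
Unchanged (no nullable symbols): S -> Sg; S -> c; J -> g; N -> gg; N -> hSh.

S -> c | h | Sg | hJ; J -> N | g | JN; N -> gg | hSh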